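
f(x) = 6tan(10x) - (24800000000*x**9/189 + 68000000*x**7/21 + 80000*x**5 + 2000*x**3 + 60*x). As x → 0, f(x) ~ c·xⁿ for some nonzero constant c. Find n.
11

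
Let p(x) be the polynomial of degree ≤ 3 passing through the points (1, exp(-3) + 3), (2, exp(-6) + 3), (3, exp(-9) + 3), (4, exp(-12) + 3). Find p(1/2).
(-35*exp(6) - 5 + 21*exp(3) + 35*exp(9) + 48*exp(12))*exp(-12)/16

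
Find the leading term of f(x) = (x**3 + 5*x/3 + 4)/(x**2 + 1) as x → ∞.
x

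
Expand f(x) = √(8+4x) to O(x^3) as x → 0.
2*sqrt(2) + sqrt(2)*x/2 - sqrt(2)*x**2/16 + O(x**3)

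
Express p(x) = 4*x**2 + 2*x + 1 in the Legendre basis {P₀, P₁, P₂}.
(7/3)P₀ + (2)P₁ + (8/3)P₂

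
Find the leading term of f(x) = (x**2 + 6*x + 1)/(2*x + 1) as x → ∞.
x/2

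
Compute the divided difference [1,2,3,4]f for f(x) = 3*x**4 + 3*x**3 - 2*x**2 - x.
33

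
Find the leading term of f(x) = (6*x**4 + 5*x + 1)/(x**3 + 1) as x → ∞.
6*x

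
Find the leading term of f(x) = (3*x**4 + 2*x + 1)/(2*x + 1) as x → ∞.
3*x**3/2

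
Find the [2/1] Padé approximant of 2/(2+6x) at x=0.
1/(3*x + 1)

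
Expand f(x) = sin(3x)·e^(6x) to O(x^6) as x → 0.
3*x + 18*x**2 + 99*x**3/2 + 81*x**4 + 3321*x**5/40 + O(x**6)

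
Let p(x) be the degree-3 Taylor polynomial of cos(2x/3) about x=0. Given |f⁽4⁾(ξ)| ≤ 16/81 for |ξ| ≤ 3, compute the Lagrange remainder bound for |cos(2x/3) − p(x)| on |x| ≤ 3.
2/3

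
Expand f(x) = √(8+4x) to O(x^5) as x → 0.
2*sqrt(2) + sqrt(2)*x/2 - sqrt(2)*x**2/16 + sqrt(2)*x**3/64 - 5*sqrt(2)*x**4/1024 + O(x**5)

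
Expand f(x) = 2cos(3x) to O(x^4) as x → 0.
2 - 9*x**2 + O(x**4)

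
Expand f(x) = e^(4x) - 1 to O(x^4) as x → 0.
4*x + 8*x**2 + 32*x**3/3 + O(x**4)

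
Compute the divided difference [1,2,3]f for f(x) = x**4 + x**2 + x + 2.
26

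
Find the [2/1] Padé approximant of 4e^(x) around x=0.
(2*x**2/3 + 8*x/3 + 4)/(1 - x/3)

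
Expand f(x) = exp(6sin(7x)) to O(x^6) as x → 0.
1 + 42*x + 882*x**2 + 12005*x**3 + 115248*x**4 + 15748159*x**5/20 + O(x**6)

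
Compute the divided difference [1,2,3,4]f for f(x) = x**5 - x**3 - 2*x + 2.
64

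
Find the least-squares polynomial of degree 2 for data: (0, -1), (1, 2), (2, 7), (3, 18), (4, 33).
-5/7 + (-6/35)x + (15/7)x²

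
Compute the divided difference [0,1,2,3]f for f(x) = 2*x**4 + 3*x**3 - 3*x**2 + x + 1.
15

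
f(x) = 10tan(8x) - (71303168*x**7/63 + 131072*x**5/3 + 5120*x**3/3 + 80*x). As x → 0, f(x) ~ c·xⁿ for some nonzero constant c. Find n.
9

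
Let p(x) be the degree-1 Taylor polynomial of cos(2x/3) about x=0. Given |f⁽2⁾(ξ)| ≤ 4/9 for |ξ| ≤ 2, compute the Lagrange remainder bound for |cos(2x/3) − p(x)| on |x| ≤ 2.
8/9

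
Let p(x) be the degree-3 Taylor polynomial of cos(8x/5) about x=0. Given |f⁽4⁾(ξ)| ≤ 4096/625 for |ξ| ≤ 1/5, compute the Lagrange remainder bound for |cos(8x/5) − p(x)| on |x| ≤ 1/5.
512/1171875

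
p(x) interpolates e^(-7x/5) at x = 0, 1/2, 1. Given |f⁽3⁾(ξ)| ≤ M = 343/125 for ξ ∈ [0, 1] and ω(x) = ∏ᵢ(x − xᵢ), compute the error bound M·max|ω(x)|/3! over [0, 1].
343*sqrt(3)/27000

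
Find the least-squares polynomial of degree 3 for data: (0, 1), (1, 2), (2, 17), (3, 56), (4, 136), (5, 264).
131/126 + (-1289/756)x + (40/63)x² + (221/108)x³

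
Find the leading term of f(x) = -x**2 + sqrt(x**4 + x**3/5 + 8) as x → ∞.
x/10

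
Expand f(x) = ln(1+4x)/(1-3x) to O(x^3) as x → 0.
4*x + 4*x**2 + O(x**3)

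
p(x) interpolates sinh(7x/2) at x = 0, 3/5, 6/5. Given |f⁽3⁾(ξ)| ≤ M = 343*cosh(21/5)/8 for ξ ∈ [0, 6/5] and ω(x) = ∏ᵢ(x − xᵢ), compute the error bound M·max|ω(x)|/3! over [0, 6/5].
343*sqrt(3)*cosh(21/5)/1000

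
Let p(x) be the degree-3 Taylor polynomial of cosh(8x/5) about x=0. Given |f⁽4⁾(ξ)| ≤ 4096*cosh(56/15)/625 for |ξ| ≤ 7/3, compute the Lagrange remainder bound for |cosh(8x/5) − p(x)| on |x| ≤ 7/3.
1229312*cosh(56/15)/151875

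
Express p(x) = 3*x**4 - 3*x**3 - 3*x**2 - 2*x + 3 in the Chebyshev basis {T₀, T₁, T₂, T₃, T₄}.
(21/8)T₀ + (-17/4)T₁ + (-3/4)T₃ + (3/8)T₄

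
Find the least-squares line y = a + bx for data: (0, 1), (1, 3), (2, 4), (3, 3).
a = 17/10, b = 7/10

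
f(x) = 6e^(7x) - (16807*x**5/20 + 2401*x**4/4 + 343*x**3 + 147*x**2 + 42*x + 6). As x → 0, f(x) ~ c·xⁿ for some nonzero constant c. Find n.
6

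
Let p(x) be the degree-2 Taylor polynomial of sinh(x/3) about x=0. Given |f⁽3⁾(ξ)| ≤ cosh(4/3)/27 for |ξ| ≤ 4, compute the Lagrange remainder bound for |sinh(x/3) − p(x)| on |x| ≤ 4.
32*cosh(4/3)/81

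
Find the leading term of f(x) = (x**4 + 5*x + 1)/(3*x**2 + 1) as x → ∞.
x**2/3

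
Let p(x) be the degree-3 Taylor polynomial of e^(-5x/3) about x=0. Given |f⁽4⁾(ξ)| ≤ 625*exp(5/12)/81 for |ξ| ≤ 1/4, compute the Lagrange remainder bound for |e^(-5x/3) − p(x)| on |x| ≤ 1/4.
625*exp(5/12)/497664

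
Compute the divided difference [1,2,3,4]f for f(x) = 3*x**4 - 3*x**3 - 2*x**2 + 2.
27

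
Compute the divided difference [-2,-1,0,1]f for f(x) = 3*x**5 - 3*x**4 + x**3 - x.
22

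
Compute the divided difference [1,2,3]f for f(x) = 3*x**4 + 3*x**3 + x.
93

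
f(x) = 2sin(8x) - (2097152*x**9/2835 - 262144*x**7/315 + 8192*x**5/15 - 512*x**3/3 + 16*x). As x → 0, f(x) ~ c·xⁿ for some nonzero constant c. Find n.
11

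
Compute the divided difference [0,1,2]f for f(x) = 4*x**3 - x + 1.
12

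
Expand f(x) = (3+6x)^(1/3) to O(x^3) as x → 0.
3**(1/3) + 2*3**(1/3)*x/3 - 4*3**(1/3)*x**2/9 + O(x**3)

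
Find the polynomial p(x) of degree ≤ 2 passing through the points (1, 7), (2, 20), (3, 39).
3*x**2 + 4*x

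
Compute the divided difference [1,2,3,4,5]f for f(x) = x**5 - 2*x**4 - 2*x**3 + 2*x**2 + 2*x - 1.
13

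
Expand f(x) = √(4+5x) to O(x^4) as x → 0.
2 + 5*x/4 - 25*x**2/64 + 125*x**3/512 + O(x**4)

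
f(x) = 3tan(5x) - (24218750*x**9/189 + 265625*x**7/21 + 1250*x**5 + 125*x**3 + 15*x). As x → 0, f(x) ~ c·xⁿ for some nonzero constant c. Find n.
11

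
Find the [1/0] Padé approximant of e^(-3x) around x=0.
1 - 3*x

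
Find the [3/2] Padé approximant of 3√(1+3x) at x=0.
(81*x**3/32 + 243*x**2/16 + 27*x/2 + 3)/(27*x**2/16 + 3*x + 1)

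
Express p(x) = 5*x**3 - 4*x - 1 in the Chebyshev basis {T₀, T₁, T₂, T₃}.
-T₀ + (-1/4)T₁ + (5/4)T₃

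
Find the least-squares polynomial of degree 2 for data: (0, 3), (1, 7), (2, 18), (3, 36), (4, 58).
96/35 + (113/70)x + (43/14)x²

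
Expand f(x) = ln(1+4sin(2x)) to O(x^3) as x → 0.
8*x - 32*x**2 + O(x**3)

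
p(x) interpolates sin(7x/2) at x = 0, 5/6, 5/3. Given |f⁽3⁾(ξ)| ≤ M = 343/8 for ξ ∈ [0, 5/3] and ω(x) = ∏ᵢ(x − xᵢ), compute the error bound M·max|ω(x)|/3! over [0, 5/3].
42875*sqrt(3)/46656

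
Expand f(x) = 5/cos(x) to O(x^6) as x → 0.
5 + 5*x**2/2 + 25*x**4/24 + O(x**6)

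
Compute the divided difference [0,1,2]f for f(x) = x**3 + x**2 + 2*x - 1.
4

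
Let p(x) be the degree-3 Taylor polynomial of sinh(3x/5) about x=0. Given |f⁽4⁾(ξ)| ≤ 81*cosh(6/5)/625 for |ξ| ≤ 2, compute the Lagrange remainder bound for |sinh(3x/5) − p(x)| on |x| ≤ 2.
54*cosh(6/5)/625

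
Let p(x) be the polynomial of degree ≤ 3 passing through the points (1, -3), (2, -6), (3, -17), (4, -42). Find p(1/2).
-21/8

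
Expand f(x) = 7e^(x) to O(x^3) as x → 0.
7 + 7*x + 7*x**2/2 + O(x**3)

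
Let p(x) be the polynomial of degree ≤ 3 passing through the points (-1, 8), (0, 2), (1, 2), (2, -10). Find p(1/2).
19/8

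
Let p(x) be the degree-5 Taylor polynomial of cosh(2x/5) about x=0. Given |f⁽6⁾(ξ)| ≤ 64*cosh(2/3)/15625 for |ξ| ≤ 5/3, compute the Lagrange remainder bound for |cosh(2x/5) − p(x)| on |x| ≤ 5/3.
4*cosh(2/3)/32805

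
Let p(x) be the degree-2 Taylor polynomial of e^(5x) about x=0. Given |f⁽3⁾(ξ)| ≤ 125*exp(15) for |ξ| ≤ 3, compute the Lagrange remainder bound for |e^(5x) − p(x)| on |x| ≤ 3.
1125*exp(15)/2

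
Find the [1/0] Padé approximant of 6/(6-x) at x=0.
x/6 + 1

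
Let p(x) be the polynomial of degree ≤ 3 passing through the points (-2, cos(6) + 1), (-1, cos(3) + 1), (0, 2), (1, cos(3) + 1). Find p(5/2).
15*cos(3) - 173/16 - 35*cos(6)/16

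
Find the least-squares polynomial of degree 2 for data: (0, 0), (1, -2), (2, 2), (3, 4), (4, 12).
-8/35 + (-15/7)x + (9/7)x²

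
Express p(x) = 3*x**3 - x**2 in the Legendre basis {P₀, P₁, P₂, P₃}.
(-1/3)P₀ + (9/5)P₁ + (-2/3)P₂ + (6/5)P₃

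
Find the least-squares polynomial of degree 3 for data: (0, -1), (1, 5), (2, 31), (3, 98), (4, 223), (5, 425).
-19/21 + (11/9)x + (26/21)x² + (28/9)x³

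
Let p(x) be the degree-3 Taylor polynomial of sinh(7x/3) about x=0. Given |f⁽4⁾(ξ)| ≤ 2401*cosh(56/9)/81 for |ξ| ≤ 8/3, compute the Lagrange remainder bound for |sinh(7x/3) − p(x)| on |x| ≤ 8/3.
1229312*cosh(56/9)/19683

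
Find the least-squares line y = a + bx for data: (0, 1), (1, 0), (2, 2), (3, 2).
a = 1/2, b = 1/2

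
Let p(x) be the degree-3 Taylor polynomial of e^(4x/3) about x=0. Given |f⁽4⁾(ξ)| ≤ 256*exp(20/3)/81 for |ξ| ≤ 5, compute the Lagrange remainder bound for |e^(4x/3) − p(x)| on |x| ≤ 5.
20000*exp(20/3)/243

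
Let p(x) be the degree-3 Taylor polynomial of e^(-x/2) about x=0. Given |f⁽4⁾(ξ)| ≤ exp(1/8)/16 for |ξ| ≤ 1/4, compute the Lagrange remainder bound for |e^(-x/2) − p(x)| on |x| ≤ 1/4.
exp(1/8)/98304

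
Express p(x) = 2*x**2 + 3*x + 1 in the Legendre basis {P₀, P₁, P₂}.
(5/3)P₀ + (3)P₁ + (4/3)P₂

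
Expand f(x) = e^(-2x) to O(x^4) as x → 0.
1 - 2*x + 2*x**2 - 4*x**3/3 + O(x**4)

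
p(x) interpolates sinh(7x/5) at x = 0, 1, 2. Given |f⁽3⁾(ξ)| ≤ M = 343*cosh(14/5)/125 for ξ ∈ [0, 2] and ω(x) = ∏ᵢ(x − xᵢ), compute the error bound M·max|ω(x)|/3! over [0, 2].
343*sqrt(3)*cosh(14/5)/3375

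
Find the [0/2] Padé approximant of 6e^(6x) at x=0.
6/(18*x**2 - 6*x + 1)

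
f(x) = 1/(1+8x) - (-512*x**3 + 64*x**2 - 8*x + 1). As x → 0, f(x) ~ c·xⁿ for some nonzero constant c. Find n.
4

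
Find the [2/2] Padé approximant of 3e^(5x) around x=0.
(25*x**2/4 + 15*x/2 + 3)/(25*x**2/12 - 5*x/2 + 1)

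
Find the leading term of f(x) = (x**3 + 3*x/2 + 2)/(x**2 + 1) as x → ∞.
x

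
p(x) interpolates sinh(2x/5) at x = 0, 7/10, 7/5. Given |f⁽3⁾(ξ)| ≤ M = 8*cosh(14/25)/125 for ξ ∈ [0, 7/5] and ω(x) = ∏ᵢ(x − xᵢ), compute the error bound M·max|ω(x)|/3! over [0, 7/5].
343*sqrt(3)*cosh(14/25)/421875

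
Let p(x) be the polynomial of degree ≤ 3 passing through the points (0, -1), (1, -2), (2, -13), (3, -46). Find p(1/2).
-1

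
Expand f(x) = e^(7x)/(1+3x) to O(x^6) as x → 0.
1 + 4*x + 25*x**2/2 + 59*x**3/3 + 985*x**4/24 + 254*x**5/15 + O(x**6)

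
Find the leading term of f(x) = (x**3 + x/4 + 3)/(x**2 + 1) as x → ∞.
x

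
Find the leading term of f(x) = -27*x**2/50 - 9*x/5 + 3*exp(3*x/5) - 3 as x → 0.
27*x**3/250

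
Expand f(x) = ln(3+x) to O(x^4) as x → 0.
log(3) + x/3 - x**2/18 + x**3/81 + O(x**4)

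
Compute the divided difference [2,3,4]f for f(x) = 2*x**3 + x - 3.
18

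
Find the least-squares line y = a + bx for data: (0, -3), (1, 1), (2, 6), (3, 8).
a = -27/10, b = 19/5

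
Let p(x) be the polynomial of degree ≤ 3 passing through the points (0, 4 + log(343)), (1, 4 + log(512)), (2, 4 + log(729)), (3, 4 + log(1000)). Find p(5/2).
4 + log(243*2**(1/8)*3**(5/8)*5**(15/16)*7**(3/16)/4)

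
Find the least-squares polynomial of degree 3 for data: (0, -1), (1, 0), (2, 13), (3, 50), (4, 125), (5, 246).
-8/9 + (-667/378)x + (53/126)x² + (53/27)x³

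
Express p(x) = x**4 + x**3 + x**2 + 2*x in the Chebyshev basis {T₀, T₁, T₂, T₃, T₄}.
(7/8)T₀ + (11/4)T₁ + T₂ + (1/4)T₃ + (1/8)T₄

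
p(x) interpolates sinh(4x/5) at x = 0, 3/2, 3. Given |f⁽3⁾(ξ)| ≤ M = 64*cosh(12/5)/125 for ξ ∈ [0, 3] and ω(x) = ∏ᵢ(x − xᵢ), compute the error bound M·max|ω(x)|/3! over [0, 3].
8*sqrt(3)*cosh(12/5)/125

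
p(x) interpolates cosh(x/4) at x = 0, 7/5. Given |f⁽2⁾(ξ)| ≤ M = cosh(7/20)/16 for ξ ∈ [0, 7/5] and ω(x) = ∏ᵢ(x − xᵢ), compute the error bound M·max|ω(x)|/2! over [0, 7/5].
49*cosh(7/20)/3200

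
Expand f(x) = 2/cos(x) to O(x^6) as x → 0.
2 + x**2 + 5*x**4/12 + O(x**6)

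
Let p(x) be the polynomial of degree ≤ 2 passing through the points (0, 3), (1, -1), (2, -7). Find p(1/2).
5/4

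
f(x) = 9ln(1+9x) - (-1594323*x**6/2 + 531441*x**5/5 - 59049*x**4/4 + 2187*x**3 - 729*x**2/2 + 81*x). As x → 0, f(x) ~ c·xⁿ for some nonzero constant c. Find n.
7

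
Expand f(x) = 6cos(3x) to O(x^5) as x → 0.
6 - 27*x**2 + 81*x**4/4 + O(x**5)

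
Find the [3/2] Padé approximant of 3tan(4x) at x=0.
(-64*x**3/5 + 12*x)/(1 - 32*x**2/5)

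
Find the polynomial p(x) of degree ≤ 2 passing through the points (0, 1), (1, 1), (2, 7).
3*x**2 - 3*x + 1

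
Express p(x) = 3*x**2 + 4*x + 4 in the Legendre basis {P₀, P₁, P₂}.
(5)P₀ + (4)P₁ + (2)P₂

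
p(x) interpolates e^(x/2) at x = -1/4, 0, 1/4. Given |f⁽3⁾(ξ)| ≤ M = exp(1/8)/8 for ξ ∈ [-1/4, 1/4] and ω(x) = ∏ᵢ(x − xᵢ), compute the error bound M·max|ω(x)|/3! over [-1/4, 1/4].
sqrt(3)*exp(1/8)/13824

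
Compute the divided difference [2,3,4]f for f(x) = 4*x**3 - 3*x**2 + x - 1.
33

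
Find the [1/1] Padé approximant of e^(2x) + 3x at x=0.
(23*x/5 + 1)/(1 - 2*x/5)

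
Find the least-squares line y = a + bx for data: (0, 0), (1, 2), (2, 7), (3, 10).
a = -1/2, b = 7/2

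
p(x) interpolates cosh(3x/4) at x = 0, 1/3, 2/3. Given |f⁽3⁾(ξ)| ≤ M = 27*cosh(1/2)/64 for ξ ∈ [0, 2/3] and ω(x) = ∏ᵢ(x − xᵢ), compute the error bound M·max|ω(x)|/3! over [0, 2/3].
sqrt(3)*cosh(1/2)/1728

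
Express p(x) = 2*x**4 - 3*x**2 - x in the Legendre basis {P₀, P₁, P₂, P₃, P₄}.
(-3/5)P₀ - P₁ + (-6/7)P₂ + (16/35)P₄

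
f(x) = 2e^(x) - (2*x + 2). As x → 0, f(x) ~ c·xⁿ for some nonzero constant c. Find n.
2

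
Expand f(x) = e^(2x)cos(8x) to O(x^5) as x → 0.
1 + 2*x - 30*x**2 - 188*x**3/3 + 322*x**4/3 + O(x**5)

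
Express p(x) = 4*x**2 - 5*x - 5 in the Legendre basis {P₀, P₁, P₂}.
(-11/3)P₀ + (-5)P₁ + (8/3)P₂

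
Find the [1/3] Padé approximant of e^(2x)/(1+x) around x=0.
(x + 1)/(2*x**3/3 - x**2 + 1)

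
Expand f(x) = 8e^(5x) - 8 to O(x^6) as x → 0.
40*x + 100*x**2 + 500*x**3/3 + 625*x**4/3 + 625*x**5/3 + O(x**6)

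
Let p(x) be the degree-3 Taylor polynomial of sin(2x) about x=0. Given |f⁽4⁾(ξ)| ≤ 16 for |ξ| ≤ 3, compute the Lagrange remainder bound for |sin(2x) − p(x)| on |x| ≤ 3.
54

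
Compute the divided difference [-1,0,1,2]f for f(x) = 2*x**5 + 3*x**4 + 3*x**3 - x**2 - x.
19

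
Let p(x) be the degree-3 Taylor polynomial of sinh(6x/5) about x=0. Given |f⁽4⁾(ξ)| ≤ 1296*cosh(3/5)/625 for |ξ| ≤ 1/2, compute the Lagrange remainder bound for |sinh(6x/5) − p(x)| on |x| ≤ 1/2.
27*cosh(3/5)/5000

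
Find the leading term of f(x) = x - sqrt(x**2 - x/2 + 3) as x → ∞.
1/4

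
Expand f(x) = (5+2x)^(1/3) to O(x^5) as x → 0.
5**(1/3) + 2*5**(1/3)*x/15 - 4*5**(1/3)*x**2/225 + 8*5**(1/3)*x**3/2025 - 32*5**(1/3)*x**4/30375 + O(x**5)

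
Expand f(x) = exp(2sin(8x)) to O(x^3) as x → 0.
1 + 16*x + 128*x**2 + O(x**3)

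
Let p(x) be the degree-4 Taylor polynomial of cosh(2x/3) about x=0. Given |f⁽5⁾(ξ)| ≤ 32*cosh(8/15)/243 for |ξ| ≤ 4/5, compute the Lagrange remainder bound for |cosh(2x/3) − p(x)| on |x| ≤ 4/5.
4096*cosh(8/15)/11390625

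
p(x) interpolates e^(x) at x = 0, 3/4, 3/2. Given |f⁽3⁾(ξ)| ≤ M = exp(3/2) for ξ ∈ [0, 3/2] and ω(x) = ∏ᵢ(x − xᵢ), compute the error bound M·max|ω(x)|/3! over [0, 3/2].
sqrt(3)*exp(3/2)/64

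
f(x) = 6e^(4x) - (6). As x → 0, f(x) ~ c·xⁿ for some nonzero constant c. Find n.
1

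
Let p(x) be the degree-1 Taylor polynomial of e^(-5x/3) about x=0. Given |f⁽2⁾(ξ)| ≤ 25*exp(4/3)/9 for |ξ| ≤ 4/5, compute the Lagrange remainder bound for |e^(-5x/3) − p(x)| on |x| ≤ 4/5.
8*exp(4/3)/9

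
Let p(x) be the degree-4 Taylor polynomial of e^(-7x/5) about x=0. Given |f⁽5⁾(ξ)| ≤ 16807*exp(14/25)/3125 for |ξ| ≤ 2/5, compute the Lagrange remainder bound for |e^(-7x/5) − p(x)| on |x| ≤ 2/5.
67228*exp(14/25)/146484375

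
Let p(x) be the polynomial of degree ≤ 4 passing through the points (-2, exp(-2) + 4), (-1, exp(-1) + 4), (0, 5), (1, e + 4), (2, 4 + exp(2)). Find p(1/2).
(-20*e + 3 + (-5*exp(2) + 60*e + 602)*exp(2))*exp(-2)/128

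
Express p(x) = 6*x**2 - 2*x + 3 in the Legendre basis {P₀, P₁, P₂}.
(5)P₀ + (-2)P₁ + (4)P₂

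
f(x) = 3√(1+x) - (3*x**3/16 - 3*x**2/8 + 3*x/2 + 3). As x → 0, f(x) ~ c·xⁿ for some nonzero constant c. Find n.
4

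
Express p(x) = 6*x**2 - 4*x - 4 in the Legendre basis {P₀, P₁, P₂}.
(-2)P₀ + (-4)P₁ + (4)P₂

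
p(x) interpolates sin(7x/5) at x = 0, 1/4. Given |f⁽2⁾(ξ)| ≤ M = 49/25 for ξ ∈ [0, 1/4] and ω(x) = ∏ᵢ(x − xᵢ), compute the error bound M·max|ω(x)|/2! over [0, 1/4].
49/3200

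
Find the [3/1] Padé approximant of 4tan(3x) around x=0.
36*x**3 + 12*x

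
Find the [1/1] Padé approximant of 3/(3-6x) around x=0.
1/(1 - 2*x)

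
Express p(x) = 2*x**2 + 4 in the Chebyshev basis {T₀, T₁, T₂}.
(5)T₀ + T₂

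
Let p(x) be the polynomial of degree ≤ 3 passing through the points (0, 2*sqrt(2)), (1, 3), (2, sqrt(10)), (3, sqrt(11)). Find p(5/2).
-15/16 + sqrt(2)/8 + 5*sqrt(11)/16 + 15*sqrt(10)/16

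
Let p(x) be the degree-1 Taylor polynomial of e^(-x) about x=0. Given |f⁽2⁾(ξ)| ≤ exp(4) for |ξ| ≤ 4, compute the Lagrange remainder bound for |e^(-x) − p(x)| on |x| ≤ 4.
8*exp(4)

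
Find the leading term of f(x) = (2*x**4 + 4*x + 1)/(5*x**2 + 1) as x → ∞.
2*x**2/5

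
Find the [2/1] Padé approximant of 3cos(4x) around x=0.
3 - 24*x**2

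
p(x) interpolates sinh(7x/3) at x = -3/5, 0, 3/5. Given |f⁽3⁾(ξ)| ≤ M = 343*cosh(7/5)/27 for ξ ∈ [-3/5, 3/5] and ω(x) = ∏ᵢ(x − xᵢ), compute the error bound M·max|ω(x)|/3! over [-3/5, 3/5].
343*sqrt(3)*cosh(7/5)/3375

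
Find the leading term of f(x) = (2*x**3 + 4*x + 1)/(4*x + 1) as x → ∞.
x**2/2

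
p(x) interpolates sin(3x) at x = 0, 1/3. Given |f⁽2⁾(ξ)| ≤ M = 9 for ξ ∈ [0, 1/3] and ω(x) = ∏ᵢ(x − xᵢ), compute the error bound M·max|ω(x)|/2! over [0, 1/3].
1/8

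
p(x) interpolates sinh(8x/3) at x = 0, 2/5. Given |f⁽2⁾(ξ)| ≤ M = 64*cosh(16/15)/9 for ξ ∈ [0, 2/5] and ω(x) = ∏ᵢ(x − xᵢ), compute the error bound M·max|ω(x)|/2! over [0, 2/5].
32*cosh(16/15)/225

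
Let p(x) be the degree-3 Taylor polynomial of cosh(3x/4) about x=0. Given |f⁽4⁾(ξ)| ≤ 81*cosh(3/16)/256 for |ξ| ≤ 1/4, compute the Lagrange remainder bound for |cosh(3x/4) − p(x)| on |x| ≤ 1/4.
27*cosh(3/16)/524288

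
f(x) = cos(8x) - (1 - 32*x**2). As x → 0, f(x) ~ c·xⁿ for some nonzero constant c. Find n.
4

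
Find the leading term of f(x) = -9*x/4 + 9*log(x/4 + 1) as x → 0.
-9*x**2/32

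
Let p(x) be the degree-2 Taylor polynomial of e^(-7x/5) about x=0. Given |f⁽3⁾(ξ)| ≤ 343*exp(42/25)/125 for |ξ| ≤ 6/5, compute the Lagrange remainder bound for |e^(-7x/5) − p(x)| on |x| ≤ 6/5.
12348*exp(42/25)/15625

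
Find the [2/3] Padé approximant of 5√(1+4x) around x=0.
(35*x**2 + 28*x + 5)/(-2*x**3/5 + 9*x**2/5 + 18*x/5 + 1)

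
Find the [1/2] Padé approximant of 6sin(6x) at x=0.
36*x/(6*x**2 + 1)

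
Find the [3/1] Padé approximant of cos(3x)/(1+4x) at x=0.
(27*x**3/32 - 441*x**2/92 + 27*x/368 + 1)/(1499*x/368 + 1)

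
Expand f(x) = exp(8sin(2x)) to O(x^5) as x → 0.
1 + 16*x + 128*x**2 + 672*x**3 + 2560*x**4 + O(x**5)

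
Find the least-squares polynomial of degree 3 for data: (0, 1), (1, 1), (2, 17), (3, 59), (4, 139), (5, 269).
58/63 + (-1303/378)x + (118/63)x² + (103/54)x³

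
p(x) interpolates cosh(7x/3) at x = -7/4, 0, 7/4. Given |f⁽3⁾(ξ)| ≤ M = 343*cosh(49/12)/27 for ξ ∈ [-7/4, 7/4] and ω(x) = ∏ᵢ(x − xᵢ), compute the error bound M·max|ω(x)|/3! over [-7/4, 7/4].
117649*sqrt(3)*cosh(49/12)/46656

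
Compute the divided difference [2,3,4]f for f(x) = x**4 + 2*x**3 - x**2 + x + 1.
72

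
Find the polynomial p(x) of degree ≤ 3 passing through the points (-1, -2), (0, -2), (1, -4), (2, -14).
-x**3 - x**2 - 2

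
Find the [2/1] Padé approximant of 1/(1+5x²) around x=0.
1 - 5*x**2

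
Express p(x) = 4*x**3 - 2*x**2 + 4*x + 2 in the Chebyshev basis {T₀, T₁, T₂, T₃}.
T₀ + (7)T₁ - T₂ + T₃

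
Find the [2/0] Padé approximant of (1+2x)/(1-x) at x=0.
3*x**2 + 3*x + 1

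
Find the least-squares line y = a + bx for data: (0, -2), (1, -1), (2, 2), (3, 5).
a = -13/5, b = 12/5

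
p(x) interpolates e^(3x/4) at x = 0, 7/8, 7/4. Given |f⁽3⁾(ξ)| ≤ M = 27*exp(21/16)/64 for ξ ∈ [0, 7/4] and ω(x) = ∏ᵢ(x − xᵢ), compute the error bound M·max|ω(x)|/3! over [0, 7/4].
343*sqrt(3)*exp(21/16)/32768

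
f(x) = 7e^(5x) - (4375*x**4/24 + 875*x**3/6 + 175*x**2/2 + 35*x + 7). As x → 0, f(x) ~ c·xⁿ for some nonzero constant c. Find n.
5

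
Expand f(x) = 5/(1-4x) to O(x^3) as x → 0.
5 + 20*x + 80*x**2 + O(x**3)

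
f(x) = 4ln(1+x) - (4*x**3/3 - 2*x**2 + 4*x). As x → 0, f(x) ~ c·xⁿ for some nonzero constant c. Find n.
4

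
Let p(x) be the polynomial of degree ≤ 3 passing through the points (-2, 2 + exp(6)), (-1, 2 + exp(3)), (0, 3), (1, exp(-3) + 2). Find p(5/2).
((-35*exp(6) - 157 + 135*exp(3))*exp(3) + 105)*exp(-3)/16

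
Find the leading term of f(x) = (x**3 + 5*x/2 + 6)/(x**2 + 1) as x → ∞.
x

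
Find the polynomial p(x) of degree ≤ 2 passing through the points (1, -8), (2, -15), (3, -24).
-x**2 - 4*x - 3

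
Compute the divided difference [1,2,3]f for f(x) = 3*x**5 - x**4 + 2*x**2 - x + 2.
247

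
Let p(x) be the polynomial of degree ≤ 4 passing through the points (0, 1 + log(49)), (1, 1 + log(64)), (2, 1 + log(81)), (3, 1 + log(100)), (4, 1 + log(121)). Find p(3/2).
1 + log(36*11**(3/64)*sqrt(2)*3**(13/16)*5**(11/16)*7**(59/64)/35)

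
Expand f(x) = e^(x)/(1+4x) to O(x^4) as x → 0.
1 - 3*x + 25*x**2/2 - 299*x**3/6 + O(x**4)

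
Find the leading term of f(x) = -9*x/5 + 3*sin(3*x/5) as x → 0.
-27*x**3/250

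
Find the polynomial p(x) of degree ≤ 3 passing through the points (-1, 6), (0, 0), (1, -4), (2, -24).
-3*x**3 + x**2 - 2*x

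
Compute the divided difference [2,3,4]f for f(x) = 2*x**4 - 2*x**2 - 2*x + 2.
108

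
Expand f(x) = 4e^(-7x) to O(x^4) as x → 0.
4 - 28*x + 98*x**2 - 686*x**3/3 + O(x**4)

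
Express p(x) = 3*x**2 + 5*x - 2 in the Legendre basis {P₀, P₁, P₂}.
-P₀ + (5)P₁ + (2)P₂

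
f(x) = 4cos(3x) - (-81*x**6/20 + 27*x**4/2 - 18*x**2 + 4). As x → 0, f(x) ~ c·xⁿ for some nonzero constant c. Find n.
8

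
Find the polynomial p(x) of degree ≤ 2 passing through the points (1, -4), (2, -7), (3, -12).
-x**2 - 3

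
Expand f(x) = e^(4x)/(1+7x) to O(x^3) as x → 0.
1 - 3*x + 29*x**2 + O(x**3)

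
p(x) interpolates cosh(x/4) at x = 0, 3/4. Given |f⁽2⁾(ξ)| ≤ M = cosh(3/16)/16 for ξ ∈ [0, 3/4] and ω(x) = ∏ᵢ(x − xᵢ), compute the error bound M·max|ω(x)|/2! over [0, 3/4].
9*cosh(3/16)/2048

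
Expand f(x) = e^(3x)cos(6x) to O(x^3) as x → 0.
1 + 3*x - 27*x**2/2 + O(x**3)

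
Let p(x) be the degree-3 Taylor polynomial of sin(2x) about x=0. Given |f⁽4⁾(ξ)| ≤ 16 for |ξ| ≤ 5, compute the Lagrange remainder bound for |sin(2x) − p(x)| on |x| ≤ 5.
1250/3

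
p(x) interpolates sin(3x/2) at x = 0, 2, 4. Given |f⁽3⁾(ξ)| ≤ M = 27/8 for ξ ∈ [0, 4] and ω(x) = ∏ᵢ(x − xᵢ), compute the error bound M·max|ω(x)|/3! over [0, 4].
sqrt(3)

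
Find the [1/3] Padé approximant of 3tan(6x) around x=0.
18*x/(1 - 12*x**2)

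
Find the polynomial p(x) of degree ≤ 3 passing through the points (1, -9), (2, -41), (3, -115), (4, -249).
-3*x**3 - 3*x**2 - 2*x - 1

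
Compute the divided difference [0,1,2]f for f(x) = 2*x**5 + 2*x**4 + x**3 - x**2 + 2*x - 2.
46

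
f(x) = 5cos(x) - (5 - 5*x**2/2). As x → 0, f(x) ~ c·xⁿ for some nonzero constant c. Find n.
4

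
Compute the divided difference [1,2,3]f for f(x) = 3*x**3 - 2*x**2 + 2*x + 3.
16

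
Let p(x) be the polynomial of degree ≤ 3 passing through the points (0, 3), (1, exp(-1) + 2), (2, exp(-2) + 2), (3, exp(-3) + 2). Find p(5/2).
(-5*exp(2) + 5 + 15*e + 33*exp(3))*exp(-3)/16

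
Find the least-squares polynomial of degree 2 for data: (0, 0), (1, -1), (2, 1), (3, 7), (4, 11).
-2/5 - x + x²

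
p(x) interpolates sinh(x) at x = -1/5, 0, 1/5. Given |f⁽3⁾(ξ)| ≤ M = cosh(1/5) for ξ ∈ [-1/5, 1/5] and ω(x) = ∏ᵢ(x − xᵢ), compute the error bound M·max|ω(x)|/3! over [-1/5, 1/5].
sqrt(3)*cosh(1/5)/3375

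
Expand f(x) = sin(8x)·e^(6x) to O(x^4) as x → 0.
8*x + 48*x**2 + 176*x**3/3 + O(x**4)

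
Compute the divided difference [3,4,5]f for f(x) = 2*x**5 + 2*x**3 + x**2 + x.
1345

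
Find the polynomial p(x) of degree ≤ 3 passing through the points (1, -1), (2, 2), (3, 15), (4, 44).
x**3 - x**2 - x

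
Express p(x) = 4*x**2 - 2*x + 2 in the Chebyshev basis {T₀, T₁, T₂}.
(4)T₀ + (-2)T₁ + (2)T₂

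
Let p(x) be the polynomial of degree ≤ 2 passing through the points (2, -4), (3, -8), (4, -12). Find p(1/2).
2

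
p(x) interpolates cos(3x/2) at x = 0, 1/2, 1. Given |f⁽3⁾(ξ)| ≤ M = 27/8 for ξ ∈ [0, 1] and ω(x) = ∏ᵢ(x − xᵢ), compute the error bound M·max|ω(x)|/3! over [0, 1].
sqrt(3)/64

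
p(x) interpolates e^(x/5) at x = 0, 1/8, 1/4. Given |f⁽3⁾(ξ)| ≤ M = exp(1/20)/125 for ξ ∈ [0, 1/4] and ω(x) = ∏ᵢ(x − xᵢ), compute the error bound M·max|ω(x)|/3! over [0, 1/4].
sqrt(3)*exp(1/20)/1728000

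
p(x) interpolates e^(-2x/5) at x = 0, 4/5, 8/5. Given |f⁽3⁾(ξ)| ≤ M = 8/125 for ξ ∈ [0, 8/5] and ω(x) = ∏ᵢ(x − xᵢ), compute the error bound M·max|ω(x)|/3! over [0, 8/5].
512*sqrt(3)/421875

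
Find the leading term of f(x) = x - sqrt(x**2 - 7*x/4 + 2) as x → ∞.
7/8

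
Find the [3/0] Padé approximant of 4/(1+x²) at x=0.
4 - 4*x**2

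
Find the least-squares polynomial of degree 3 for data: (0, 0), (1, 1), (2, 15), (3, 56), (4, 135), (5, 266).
1/42 + (-421/252)x + (5/12)x² + (19/9)x³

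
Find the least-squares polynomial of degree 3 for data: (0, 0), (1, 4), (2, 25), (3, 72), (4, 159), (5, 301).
-29/126 + (203/108)x + (233/252)x² + (58/27)x³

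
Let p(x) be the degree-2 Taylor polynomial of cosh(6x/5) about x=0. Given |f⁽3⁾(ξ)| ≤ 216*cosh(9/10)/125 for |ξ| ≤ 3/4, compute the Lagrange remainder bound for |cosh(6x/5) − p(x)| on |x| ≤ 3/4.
243*cosh(9/10)/2000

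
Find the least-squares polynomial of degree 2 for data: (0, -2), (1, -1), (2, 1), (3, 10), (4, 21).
-61/35 + (-141/70)x + (27/14)x²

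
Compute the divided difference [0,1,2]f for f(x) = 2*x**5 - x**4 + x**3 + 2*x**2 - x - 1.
28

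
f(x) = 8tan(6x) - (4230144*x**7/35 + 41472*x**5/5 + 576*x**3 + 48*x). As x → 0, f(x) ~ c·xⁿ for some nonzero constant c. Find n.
9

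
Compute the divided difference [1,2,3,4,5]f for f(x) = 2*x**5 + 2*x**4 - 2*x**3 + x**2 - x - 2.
32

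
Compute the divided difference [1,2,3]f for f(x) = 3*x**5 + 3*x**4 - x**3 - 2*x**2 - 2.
337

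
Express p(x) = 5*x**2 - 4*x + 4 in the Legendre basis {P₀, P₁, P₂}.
(17/3)P₀ + (-4)P₁ + (10/3)P₂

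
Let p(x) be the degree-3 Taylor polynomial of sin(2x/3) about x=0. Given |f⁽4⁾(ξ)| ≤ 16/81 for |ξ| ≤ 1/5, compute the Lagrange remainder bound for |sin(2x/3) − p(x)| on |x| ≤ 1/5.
2/151875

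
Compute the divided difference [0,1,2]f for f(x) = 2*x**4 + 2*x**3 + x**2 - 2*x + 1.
21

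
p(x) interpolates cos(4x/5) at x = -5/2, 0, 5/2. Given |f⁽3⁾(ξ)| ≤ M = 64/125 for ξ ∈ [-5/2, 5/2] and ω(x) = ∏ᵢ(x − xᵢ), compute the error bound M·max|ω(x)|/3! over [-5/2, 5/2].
8*sqrt(3)/27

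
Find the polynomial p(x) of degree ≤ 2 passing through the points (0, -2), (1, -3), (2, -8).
-2*x**2 + x - 2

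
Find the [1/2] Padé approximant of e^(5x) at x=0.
(5*x/3 + 1)/(25*x**2/6 - 10*x/3 + 1)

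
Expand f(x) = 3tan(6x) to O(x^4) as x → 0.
18*x + 216*x**3 + O(x**4)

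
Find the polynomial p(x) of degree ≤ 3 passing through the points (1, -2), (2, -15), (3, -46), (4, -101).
-x**3 - 3*x**2 + 3*x - 1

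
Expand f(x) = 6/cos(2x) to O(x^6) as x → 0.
6 + 12*x**2 + 20*x**4 + O(x**6)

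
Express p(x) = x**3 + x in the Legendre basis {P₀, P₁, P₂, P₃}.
(8/5)P₁ + (2/5)P₃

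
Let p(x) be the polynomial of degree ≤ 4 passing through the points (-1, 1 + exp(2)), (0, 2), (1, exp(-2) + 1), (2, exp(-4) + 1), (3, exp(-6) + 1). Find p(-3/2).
(-180*exp(2) + 35 + 378*exp(4) + (-292 + 315*exp(2))*exp(6))*exp(-6)/128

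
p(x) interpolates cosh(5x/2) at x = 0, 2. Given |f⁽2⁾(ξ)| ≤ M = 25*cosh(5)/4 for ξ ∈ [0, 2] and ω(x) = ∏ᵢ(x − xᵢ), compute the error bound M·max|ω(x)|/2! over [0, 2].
25*cosh(5)/8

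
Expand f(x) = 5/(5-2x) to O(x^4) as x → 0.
1 + 2*x/5 + 4*x**2/25 + 8*x**3/125 + O(x**4)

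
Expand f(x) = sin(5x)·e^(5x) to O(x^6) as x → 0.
5*x + 25*x**2 + 125*x**3/3 - 625*x**5/6 + O(x**6)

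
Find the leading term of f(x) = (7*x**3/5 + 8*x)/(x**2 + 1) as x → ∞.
7*x/5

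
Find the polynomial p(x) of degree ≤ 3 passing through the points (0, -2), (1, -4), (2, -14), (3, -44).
-2*x**3 + 2*x**2 - 2*x - 2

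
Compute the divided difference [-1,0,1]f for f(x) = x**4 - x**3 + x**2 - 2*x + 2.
2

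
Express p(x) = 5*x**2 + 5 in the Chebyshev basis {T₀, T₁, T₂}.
(15/2)T₀ + (5/2)T₂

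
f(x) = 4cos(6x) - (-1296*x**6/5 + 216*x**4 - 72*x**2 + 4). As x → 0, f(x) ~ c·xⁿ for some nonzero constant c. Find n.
8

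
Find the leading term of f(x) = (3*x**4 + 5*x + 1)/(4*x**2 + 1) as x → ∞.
3*x**2/4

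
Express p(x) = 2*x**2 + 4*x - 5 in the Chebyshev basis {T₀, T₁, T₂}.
(-4)T₀ + (4)T₁ + T₂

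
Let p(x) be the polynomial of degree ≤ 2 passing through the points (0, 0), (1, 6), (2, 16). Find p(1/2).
5/2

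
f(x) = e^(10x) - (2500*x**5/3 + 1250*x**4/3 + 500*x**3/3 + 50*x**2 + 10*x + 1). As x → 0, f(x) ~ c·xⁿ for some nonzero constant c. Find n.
6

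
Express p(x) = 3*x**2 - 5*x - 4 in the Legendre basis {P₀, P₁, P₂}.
(-3)P₀ + (-5)P₁ + (2)P₂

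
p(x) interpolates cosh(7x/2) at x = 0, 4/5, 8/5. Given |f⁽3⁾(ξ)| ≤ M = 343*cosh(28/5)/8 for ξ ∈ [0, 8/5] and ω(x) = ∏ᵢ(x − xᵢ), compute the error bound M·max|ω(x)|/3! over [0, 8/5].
2744*sqrt(3)*cosh(28/5)/3375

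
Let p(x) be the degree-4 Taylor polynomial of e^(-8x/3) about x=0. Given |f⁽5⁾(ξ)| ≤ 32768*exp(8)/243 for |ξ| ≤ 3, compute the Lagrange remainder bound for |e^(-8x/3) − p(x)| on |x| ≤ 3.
4096*exp(8)/15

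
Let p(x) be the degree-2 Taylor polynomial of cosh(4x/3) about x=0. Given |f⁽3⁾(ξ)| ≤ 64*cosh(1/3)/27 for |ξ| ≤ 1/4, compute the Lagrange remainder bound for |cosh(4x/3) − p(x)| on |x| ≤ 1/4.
cosh(1/3)/162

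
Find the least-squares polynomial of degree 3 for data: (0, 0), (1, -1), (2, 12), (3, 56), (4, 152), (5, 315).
2/63 + (-355/189)x + (-139/63)x² + (82/27)x³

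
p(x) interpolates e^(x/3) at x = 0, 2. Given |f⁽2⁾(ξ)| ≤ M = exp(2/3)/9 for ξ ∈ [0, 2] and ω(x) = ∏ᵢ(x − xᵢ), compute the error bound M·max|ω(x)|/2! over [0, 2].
exp(2/3)/18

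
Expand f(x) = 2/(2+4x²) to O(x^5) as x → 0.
1 - 2*x**2 + 4*x**4 + O(x**5)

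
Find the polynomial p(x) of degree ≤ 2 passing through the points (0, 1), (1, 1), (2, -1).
-x**2 + x + 1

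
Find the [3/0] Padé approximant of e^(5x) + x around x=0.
125*x**3/6 + 25*x**2/2 + 6*x + 1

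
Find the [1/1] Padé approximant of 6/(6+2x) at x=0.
1/(x/3 + 1)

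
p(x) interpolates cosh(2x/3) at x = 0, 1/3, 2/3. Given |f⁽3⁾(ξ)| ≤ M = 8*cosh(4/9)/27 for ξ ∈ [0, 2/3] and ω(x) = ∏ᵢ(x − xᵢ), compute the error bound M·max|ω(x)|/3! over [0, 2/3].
8*sqrt(3)*cosh(4/9)/19683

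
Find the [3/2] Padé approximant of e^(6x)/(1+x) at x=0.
(72*x**3/35 + 18*x**2/5 + 99*x/35 + 1)/(51*x**2/35 - 76*x/35 + 1)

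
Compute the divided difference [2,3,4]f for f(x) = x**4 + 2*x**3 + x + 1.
73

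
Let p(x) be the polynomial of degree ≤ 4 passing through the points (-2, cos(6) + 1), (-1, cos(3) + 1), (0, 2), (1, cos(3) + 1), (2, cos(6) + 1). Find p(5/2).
175*cos(6)/64 + 253/64 - 75*cos(3)/16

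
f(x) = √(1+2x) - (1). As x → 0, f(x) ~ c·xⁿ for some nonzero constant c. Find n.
1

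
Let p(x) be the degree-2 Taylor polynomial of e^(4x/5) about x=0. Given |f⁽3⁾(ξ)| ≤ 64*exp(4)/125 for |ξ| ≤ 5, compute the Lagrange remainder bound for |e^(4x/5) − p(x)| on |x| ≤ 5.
32*exp(4)/3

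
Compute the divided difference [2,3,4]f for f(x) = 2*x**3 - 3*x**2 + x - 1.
15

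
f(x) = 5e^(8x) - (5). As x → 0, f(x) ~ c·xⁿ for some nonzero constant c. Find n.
1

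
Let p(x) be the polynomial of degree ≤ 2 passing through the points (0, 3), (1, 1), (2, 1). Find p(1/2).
7/4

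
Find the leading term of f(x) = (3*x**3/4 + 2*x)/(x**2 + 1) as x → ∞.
3*x/4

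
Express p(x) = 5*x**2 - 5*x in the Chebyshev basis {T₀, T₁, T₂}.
(5/2)T₀ + (-5)T₁ + (5/2)T₂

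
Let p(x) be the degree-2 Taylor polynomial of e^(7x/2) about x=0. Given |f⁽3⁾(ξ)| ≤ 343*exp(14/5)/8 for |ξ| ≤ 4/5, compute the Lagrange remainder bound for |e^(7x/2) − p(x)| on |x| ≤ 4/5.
1372*exp(14/5)/375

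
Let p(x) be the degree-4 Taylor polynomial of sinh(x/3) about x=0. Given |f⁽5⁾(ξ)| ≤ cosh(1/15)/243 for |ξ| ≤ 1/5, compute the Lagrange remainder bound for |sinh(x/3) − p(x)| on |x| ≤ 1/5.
cosh(1/15)/91125000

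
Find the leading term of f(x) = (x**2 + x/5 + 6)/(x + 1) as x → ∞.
x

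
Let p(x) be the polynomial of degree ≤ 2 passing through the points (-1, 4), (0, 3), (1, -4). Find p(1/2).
1/4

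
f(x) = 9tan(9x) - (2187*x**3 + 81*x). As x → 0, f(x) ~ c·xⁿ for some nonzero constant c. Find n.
5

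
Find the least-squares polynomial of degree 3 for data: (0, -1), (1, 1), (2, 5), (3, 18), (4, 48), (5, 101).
-41/42 + (827/252)x + (-107/42)x² + (43/36)x³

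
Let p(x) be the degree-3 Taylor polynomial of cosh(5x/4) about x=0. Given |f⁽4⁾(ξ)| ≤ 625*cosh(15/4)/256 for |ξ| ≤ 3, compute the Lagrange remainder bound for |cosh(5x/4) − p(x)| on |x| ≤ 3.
16875*cosh(15/4)/2048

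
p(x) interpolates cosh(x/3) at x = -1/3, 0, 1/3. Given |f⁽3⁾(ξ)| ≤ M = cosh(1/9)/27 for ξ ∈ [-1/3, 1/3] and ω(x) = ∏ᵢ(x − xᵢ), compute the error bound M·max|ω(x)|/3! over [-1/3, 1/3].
sqrt(3)*cosh(1/9)/19683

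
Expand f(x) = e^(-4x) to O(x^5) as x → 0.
1 - 4*x + 8*x**2 - 32*x**3/3 + 32*x**4/3 + O(x**5)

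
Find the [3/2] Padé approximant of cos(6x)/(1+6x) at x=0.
(126*x**3 - 21*x**2 - 6*x + 1)/(1 - 39*x**2)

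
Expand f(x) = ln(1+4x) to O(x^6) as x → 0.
4*x - 8*x**2 + 64*x**3/3 - 64*x**4 + 1024*x**5/5 + O(x**6)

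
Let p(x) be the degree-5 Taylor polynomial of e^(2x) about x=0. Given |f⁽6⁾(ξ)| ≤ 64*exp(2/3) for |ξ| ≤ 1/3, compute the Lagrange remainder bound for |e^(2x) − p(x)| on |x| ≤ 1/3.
4*exp(2/3)/32805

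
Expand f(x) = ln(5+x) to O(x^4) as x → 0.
log(5) + x/5 - x**2/50 + x**3/375 + O(x**4)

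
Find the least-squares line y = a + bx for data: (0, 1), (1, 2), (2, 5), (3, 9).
a = 1/5, b = 27/10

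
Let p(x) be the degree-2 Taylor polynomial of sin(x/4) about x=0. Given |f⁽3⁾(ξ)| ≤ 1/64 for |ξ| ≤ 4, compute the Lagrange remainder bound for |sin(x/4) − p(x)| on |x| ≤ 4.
1/6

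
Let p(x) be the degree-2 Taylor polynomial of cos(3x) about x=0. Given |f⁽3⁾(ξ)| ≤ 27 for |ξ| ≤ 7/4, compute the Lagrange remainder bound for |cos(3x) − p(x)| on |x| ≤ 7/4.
3087/128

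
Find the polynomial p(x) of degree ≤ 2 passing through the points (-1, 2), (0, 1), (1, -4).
-2*x**2 - 3*x + 1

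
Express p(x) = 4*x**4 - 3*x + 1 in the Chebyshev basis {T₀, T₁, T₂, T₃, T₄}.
(5/2)T₀ + (-3)T₁ + (2)T₂ + (1/2)T₄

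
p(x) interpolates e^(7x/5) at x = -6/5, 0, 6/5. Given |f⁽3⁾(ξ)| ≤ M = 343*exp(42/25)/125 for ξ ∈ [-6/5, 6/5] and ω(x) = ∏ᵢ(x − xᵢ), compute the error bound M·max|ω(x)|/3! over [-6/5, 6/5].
2744*sqrt(3)*exp(42/25)/15625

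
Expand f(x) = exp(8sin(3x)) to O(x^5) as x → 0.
1 + 24*x + 288*x**2 + 2268*x**3 + 12960*x**4 + O(x**5)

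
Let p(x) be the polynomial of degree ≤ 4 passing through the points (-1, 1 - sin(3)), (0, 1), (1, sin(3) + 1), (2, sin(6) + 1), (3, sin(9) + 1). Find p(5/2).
35*sin(6)/32 - 65*sin(3)/128 + 35*sin(9)/128 + 1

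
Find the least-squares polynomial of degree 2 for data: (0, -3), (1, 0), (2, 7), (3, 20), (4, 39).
-97/35 + (-16/35)x + (19/7)x²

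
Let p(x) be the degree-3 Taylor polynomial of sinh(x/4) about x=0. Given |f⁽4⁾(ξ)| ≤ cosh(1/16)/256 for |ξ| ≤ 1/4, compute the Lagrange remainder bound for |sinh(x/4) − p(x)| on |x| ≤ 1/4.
cosh(1/16)/1572864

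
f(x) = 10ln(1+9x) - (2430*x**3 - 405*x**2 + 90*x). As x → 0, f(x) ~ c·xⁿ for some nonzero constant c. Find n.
4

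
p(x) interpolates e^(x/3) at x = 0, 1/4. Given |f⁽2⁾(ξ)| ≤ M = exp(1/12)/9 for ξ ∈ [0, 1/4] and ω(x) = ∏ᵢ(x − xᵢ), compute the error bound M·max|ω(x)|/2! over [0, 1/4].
exp(1/12)/1152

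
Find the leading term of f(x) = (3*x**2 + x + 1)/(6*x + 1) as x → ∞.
x/2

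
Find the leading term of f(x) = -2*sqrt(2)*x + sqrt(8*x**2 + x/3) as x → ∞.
sqrt(2)/24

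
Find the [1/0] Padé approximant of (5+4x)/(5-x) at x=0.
x + 1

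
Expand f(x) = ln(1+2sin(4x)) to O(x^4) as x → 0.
8*x - 32*x**2 + 448*x**3/3 + O(x**4)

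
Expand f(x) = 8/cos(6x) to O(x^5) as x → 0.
8 + 144*x**2 + 2160*x**4 + O(x**5)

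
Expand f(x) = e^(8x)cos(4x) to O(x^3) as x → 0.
1 + 8*x + 24*x**2 + O(x**3)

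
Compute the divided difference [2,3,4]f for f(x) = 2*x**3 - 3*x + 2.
18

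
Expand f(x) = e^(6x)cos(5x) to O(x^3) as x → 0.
1 + 6*x + 11*x**2/2 + O(x**3)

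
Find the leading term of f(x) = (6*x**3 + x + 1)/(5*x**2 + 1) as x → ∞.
6*x/5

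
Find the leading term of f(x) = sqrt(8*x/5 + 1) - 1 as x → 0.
4*x/5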